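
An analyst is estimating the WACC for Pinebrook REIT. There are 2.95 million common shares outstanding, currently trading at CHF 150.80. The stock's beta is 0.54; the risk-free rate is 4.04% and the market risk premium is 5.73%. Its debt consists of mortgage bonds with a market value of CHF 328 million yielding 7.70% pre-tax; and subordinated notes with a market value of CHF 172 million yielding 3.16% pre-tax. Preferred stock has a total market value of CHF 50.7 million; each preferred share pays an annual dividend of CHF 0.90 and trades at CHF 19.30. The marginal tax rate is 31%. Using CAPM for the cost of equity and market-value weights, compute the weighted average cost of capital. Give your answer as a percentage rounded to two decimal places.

5.55%

Cost of equity via CAPM: Re = 4.04% + 0.54 × 5.73% = 7.1342%.
Cost of preferred: Rp = 0.9 / 19.3 = 4.6632%.
Market value of equity E = 150.8 × 2.95m = 444.86m.
Total capital V = 444.86 + 50.7 + 328 + 172 = 995.56.
Equity: weight = 444.86/995.56 = 0.4468; cost = 7.1342%.
Preferred: weight = 50.7/995.56 = 0.0509; cost = 4.6632%.
Mortgage bonds: weight = 328/995.56 = 0.3295; after-tax cost = 7.7% × (1 − 31%) = 5.3130%.
Subordinated notes: weight = 172/995.56 = 0.1728; after-tax cost = 3.16% × (1 − 31%) = 2.1804%.
WACC = 0.4468 × 7.1342% + 0.0509 × 4.6632% + 0.3295 × 5.3130% + 0.1728 × 2.1804% = 5.5525%.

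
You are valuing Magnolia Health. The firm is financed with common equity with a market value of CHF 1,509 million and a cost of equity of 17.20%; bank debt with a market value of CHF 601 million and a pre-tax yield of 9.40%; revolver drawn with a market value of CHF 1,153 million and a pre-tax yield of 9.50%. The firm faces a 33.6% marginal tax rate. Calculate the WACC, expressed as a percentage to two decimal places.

Total capital V = 1509 + 601 + 1153 = 3263.
Equity: weight = 1509/3263 = 0.4625; cost = 17.2%.
Bank debt: weight = 601/3263 = 0.1842; after-tax cost = 9.4% × (1 − 33.6%) = 6.2416%.
Revolver drawn: weight = 1153/3263 = 0.3534; after-tax cost = 9.5% × (1 − 33.6%) = 6.3080%.
WACC = 0.4625 × 17.2000% + 0.1842 × 6.2416% + 0.3534 × 6.3080% = 11.3329%.

11.33%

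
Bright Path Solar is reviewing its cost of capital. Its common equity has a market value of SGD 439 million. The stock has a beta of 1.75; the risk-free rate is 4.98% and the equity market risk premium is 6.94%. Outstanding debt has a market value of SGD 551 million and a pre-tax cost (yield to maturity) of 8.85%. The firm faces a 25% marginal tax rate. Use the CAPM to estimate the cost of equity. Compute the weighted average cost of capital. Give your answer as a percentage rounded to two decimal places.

Cost of equity via CAPM: Re = 4.98% + 1.75 × 6.94% = 17.1250%.
Total capital V = 439 + 551 = 990.
Equity: weight = 439/990 = 0.4434; cost = 17.125%.
Debt: weight = 551/990 = 0.5566; after-tax cost = 8.85% × (1 − 25%) = 6.6375%.
WACC = 0.4434 × 17.1250% + 0.5566 × 6.6375% = 11.2880%.

11.29%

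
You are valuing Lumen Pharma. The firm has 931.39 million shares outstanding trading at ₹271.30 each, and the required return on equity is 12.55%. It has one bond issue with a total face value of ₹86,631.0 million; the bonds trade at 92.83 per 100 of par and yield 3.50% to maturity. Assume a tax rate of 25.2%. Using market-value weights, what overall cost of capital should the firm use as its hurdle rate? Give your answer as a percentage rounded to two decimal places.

Market value of equity E = 271.3 × 931.39m = 252686.107m. Market value of debt D = 86631m × 92.83/100 = 80419.5573m.
Total capital V = 252686.107 + 80419.5573 = 333105.6643.
Equity: weight = 252686.107/333105.6643 = 0.7586; cost = 12.55%.
Bonds outstanding: weight = 80419.5573/333105.6643 = 0.2414; after-tax cost = 3.5% × (1 − 25.2%) = 2.6180%.
WACC = 0.7586 × 12.5500% + 0.2414 × 2.6180% = 10.1522%.

10.15%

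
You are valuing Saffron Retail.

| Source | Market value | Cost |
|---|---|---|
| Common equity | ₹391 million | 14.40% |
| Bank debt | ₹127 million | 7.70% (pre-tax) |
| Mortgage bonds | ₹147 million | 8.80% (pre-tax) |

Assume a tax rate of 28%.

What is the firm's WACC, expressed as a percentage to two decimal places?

Total capital V = 391 + 127 + 147 = 665.
Equity: weight = 391/665 = 0.5880; cost = 14.4%.
Bank debt: weight = 127/665 = 0.1910; after-tax cost = 7.7% × (1 − 28%) = 5.5440%.
Mortgage bonds: weight = 147/665 = 0.2211; after-tax cost = 8.8% × (1 − 28%) = 6.3360%.
WACC = 0.5880 × 14.4000% + 0.1910 × 5.5440% + 0.2211 × 6.3360% = 10.9261%.

10.93%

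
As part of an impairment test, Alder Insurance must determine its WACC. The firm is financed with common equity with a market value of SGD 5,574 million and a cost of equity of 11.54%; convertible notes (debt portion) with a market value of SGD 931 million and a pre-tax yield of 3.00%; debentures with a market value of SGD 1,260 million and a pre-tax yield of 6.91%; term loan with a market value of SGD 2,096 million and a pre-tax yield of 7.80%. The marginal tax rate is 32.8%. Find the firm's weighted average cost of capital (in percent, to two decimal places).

Total capital V = 5574 + 931 + 1260 + 2096 = 9861.
Equity: weight = 5574/9861 = 0.5653; cost = 11.54%.
Convertible notes (debt portion): weight = 931/9861 = 0.0944; after-tax cost = 3% × (1 − 32.8%) = 2.0160%.
Debentures: weight = 1260/9861 = 0.1278; after-tax cost = 6.91% × (1 − 32.8%) = 4.6435%.
Term loan: weight = 2096/9861 = 0.2126; after-tax cost = 7.8% × (1 − 32.8%) = 5.2416%.
WACC = 0.5653 × 11.5400% + 0.0944 × 2.0160% + 0.1278 × 4.6435% + 0.2126 × 5.2416% = 8.4209%.

8.42%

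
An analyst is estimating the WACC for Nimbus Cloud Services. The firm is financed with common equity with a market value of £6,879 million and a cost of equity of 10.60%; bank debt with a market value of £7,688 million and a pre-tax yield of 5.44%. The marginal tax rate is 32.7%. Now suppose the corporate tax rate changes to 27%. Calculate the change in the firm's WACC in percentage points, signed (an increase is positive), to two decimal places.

+0.16 pp

Current WACC:
Total capital V = 6879 + 7688 = 14567.
Equity: weight = 6879/14567 = 0.4722; cost = 10.6%.
Bank debt: weight = 7688/14567 = 0.5278; after-tax cost = 5.44% × (1 − 32.7%) = 3.6611%.
WACC = 0.4722 × 10.6000% + 0.5278 × 3.6611% = 6.9379%.
After the change:
Total capital V = 6879 + 7688 = 14567.
Equity: weight = 6879/14567 = 0.4722; cost = 10.6%.
Bank debt: weight = 7688/14567 = 0.5278; after-tax cost = 5.44% × (1 − 27%) = 3.9712%.
WACC = 0.4722 × 10.6000% + 0.5278 × 3.9712% = 7.1015%.
Change in WACC = 7.1015% − 6.9379% = 0.1637 pp.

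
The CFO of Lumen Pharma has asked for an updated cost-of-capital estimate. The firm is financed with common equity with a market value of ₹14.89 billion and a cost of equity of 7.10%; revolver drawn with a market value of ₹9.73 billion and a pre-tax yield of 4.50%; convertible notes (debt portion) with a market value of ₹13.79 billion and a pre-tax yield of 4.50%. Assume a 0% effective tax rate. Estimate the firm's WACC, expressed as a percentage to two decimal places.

5.51%

Total capital V = 14.89 + 9.73 + 13.79 = 38.41.
Equity: weight = 14.89/38.41 = 0.3877; cost = 7.1%.
Revolver drawn: weight = 9.73/38.41 = 0.2533; after-tax cost = 4.5% × (1 − 0%) = 4.5000%.
Convertible notes (debt portion): weight = 13.79/38.41 = 0.3590; after-tax cost = 4.5% × (1 − 0%) = 4.5000%.
WACC = 0.3877 × 7.1000% + 0.2533 × 4.5000% + 0.3590 × 4.5000% = 5.5079%.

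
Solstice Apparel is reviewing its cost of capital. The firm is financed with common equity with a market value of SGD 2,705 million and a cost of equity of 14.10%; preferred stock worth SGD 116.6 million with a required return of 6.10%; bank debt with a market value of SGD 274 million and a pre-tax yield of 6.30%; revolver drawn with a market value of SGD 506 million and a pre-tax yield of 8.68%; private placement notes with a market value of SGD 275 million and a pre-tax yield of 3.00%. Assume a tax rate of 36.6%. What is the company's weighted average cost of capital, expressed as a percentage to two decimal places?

11.16%

Total capital V = 2705 + 116.6 + 274 + 506 + 275 = 3876.6.
Equity: weight = 2705/3876.6 = 0.6978; cost = 14.1%.
Preferred: weight = 116.6/3876.6 = 0.0301; cost = 6.1%.
Bank debt: weight = 274/3876.6 = 0.0707; after-tax cost = 6.3% × (1 − 36.6%) = 3.9942%.
Revolver drawn: weight = 506/3876.6 = 0.1305; after-tax cost = 8.68% × (1 − 36.6%) = 5.5031%.
Private placement notes: weight = 275/3876.6 = 0.0709; after-tax cost = 3% × (1 − 36.6%) = 1.9020%.
WACC = 0.6978 × 14.1000% + 0.0301 × 6.1000% + 0.0707 × 3.9942% + 0.1305 × 5.5031% + 0.0709 × 1.9020% = 11.1577%.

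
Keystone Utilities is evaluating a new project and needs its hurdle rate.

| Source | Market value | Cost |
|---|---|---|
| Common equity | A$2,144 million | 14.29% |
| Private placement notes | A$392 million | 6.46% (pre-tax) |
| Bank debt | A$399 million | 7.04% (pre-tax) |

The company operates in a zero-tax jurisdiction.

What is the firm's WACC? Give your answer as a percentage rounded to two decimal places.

12.26%

Total capital V = 2144 + 392 + 399 = 2935.
Equity: weight = 2144/2935 = 0.7305; cost = 14.29%.
Private placement notes: weight = 392/2935 = 0.1336; after-tax cost = 6.46% × (1 − 0%) = 6.4600%.
Bank debt: weight = 399/2935 = 0.1359; after-tax cost = 7.04% × (1 − 0%) = 7.0400%.
WACC = 0.7305 × 14.2900% + 0.1336 × 6.4600% + 0.1359 × 7.0400% = 12.2586%.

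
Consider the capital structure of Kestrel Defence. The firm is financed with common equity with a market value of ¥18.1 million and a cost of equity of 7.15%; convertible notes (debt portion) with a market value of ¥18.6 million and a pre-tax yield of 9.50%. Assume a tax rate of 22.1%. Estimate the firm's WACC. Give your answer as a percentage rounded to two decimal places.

Total capital V = 18.1 + 18.6 = 36.7.
Equity: weight = 18.1/36.7 = 0.4932; cost = 7.15%.
Convertible notes (debt portion): weight = 18.6/36.7 = 0.5068; after-tax cost = 9.5% × (1 − 22.1%) = 7.4005%.
WACC = 0.4932 × 7.1500% + 0.5068 × 7.4005% = 7.2770%.

7.28%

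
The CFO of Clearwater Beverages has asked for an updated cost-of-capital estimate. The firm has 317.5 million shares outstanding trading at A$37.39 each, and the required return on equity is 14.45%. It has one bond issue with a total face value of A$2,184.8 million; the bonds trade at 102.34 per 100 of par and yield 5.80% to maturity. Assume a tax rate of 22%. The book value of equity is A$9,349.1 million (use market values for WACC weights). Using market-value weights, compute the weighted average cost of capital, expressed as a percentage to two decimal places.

Market value of equity E = 37.39 × 317.5m = 11871.325m. Market value of debt D = 2184.8m × 102.34/100 = 2235.92432m.
Total capital V = 11871.325 + 2235.92432 = 14107.24932.
Equity: weight = 11871.325/14107.24932 = 0.8415; cost = 14.45%.
Bonds outstanding: weight = 2235.92432/14107.24932 = 0.1585; after-tax cost = 5.8% × (1 − 22%) = 4.5240%.
WACC = 0.8415 × 14.4500% + 0.1585 × 4.5240% = 12.8768%.

12.88%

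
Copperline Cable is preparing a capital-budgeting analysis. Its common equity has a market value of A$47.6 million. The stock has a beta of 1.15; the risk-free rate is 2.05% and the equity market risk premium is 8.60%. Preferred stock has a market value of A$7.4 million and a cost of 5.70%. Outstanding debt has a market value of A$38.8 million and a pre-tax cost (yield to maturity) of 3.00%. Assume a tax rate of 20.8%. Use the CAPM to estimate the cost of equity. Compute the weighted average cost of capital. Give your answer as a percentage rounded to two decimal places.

7.49%

Cost of equity via CAPM: Re = 2.05% + 1.15 × 8.6% = 11.9400%.
Total capital V = 47.6 + 7.4 + 38.8 = 93.8.
Equity: weight = 47.6/93.8 = 0.5075; cost = 11.94%.
Preferred: weight = 7.4/93.8 = 0.0789; cost = 5.7%.
Debt: weight = 38.8/93.8 = 0.4136; after-tax cost = 3% × (1 − 20.8%) = 2.3760%.
WACC = 0.5075 × 11.9400% + 0.0789 × 5.7000% + 0.4136 × 2.3760% = 7.4916%.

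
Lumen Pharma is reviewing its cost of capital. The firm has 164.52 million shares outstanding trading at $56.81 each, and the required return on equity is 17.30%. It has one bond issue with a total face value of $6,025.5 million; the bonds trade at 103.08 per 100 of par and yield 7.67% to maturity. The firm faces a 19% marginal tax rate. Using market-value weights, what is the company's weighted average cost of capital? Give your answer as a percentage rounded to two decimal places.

Market value of equity E = 56.81 × 164.52m = 9346.3812m. Market value of debt D = 6025.5m × 103.08/100 = 6211.0854m.
Total capital V = 9346.3812 + 6211.0854 = 15557.4666.
Equity: weight = 9346.3812/15557.4666 = 0.6008; cost = 17.3%.
Bonds outstanding: weight = 6211.0854/15557.4666 = 0.3992; after-tax cost = 7.67% × (1 − 19%) = 6.2127%.
WACC = 0.6008 × 17.3000% + 0.3992 × 6.2127% = 12.8736%.

12.87%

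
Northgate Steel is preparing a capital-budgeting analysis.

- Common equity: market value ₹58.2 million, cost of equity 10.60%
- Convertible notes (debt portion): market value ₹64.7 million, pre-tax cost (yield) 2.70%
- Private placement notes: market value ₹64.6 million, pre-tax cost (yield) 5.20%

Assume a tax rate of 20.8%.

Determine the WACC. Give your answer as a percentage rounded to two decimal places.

5.45%

Total capital V = 58.2 + 64.7 + 64.6 = 187.5.
Equity: weight = 58.2/187.5 = 0.3104; cost = 10.6%.
Convertible notes (debt portion): weight = 64.7/187.5 = 0.3451; after-tax cost = 2.7% × (1 − 20.8%) = 2.1384%.
Private placement notes: weight = 64.6/187.5 = 0.3445; after-tax cost = 5.2% × (1 − 20.8%) = 4.1184%.
WACC = 0.3104 × 10.6000% + 0.3451 × 2.1384% + 0.3445 × 4.1184% = 5.4471%.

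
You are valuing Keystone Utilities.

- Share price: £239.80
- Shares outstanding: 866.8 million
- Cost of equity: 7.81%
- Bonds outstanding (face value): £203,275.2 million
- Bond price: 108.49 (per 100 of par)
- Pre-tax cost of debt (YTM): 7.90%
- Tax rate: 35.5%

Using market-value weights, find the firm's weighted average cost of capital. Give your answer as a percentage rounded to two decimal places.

6.41%

Market value of equity E = 239.8 × 866.8m = 207858.64m. Market value of debt D = 203275.2m × 108.49/100 = 220533.26448m.
Total capital V = 207858.64 + 220533.26448 = 428391.90448.
Equity: weight = 207858.64/428391.90448 = 0.4852; cost = 7.81%.
Bonds outstanding: weight = 220533.26448/428391.90448 = 0.5148; after-tax cost = 7.9% × (1 − 35.5%) = 5.0955%.
WACC = 0.4852 × 7.8100% + 0.5148 × 5.0955% = 6.4126%.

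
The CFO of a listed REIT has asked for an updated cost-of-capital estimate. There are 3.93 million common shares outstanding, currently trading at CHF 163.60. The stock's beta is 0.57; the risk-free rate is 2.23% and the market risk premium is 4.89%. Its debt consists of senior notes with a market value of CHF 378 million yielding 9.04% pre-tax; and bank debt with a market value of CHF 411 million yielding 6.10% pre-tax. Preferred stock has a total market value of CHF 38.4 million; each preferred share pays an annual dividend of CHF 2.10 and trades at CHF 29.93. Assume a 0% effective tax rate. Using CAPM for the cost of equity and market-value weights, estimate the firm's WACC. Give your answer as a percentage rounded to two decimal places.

6.41%

Cost of equity via CAPM: Re = 2.23% + 0.57 × 4.89% = 5.0173%.
Cost of preferred: Rp = 2.1 / 29.93 = 7.0164%.
Market value of equity E = 163.6 × 3.93m = 642.948m.
Total capital V = 642.948 + 38.4 + 378 + 411 = 1470.348.
Equity: weight = 642.948/1470.348 = 0.4373; cost = 5.0173%.
Preferred: weight = 38.4/1470.348 = 0.0261; cost = 7.0164%.
Senior notes: weight = 378/1470.348 = 0.2571; after-tax cost = 9.04% × (1 − 0%) = 9.0400%.
Bank debt: weight = 411/1470.348 = 0.2795; after-tax cost = 6.1% × (1 − 0%) = 6.1000%.
WACC = 0.4373 × 5.0173% + 0.0261 × 7.0164% + 0.2571 × 9.0400% + 0.2795 × 6.1000% = 6.4063%.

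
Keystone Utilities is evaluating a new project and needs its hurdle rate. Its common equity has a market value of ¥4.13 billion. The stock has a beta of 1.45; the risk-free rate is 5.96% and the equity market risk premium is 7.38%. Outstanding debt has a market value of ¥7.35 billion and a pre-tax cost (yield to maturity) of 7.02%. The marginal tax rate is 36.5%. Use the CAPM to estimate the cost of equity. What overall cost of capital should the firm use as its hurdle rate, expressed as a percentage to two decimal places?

8.85%

Cost of equity via CAPM: Re = 5.96% + 1.45 × 7.38% = 16.6610%.
Total capital V = 4.13 + 7.35 = 11.48.
Equity: weight = 4.13/11.48 = 0.3598; cost = 16.661%.
Debt: weight = 7.35/11.48 = 0.6402; after-tax cost = 7.02% × (1 − 36.5%) = 4.4577%.
WACC = 0.3598 × 16.6610% + 0.6402 × 4.4577% = 8.8479%.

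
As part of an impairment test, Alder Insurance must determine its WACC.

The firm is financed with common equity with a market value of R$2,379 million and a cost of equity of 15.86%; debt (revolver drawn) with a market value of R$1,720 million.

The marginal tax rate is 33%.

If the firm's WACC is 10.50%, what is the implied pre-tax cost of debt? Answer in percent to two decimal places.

Total capital V = 2379 + 1720 = 4099.
Equity weight = 2379/4099 = 0.5804.
Revolver drawn weight = 1720/4099 = 0.4196.
Equity contribution = 0.5804 × 15.86% = 9.2049%.
Remaining for debt = 10.5% − 9.2049% = 1.2951%.
Rd × (1 − 33%) × 0.4196 = 1.2951%  ⇒  Rd = 4.6065%.

4.61%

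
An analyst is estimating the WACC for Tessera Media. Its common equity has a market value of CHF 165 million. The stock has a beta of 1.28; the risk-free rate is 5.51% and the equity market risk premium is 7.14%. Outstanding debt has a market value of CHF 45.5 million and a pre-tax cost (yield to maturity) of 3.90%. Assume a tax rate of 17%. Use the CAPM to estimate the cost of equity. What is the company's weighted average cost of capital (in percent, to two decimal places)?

Cost of equity via CAPM: Re = 5.51% + 1.28 × 7.14% = 14.6492%.
Total capital V = 165 + 45.5 = 210.5.
Equity: weight = 165/210.5 = 0.7838; cost = 14.6492%.
Debt: weight = 45.5/210.5 = 0.2162; after-tax cost = 3.9% × (1 − 17%) = 3.2370%.
WACC = 0.7838 × 14.6492% + 0.2162 × 3.2370% = 12.1824%.

12.18%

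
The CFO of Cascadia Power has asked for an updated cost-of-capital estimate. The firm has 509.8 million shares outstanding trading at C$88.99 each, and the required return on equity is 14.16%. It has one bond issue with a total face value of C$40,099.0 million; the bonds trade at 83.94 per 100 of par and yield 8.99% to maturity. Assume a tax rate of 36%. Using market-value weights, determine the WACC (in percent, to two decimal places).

10.58%

Market value of equity E = 88.99 × 509.8m = 45367.102m. Market value of debt D = 40099m × 83.94/100 = 33659.1006m.
Total capital V = 45367.102 + 33659.1006 = 79026.2026.
Equity: weight = 45367.102/79026.2026 = 0.5741; cost = 14.16%.
Bonds outstanding: weight = 33659.1006/79026.2026 = 0.4259; after-tax cost = 8.99% × (1 − 36%) = 5.7536%.
WACC = 0.5741 × 14.1600% + 0.4259 × 5.7536% = 10.5795%.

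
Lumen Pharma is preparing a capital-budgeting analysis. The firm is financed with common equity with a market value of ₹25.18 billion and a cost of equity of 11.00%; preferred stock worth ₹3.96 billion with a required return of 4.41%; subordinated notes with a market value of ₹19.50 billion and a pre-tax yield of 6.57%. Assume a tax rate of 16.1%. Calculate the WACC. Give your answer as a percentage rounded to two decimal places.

Total capital V = 25.18 + 3.96 + 19.5 = 48.64.
Equity: weight = 25.18/48.64 = 0.5177; cost = 11%.
Preferred: weight = 3.96/48.64 = 0.0814; cost = 4.41%.
Subordinated notes: weight = 19.5/48.64 = 0.4009; after-tax cost = 6.57% × (1 − 16.1%) = 5.5122%.
WACC = 0.5177 × 11.0000% + 0.0814 × 4.4100% + 0.4009 × 5.5122% = 8.2634%.

8.26%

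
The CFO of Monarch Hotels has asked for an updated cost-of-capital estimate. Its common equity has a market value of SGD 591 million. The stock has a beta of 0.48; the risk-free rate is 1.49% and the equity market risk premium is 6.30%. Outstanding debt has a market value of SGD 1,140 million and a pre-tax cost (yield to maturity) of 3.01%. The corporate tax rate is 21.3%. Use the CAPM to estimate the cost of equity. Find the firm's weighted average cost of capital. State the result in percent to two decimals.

3.10%

Cost of equity via CAPM: Re = 1.49% + 0.48 × 6.3% = 4.5140%.
Total capital V = 591 + 1140 = 1731.
Equity: weight = 591/1731 = 0.3414; cost = 4.514%.
Debt: weight = 1140/1731 = 0.6586; after-tax cost = 3.01% × (1 − 21.3%) = 2.3689%.
WACC = 0.3414 × 4.5140% + 0.6586 × 2.3689% = 3.1013%.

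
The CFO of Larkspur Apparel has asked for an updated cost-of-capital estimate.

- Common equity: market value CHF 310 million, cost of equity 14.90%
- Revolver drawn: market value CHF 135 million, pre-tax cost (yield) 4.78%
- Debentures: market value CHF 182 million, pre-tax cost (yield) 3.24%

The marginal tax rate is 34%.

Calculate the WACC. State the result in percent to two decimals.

Total capital V = 310 + 135 + 182 = 627.
Equity: weight = 310/627 = 0.4944; cost = 14.9%.
Revolver drawn: weight = 135/627 = 0.2153; after-tax cost = 4.78% × (1 − 34%) = 3.1548%.
Debentures: weight = 182/627 = 0.2903; after-tax cost = 3.24% × (1 − 34%) = 2.1384%.
WACC = 0.4944 × 14.9000% + 0.2153 × 3.1548% + 0.2903 × 2.1384% = 8.6668%.

8.67%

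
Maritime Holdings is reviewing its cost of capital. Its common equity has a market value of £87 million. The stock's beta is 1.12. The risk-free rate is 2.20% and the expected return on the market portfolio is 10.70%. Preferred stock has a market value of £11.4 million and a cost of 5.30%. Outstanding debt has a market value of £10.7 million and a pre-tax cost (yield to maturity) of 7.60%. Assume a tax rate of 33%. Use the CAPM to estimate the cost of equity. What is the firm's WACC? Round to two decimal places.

10.40%

Market risk premium = 10.7% − 2.2% = 8.5%.
Cost of equity via CAPM: Re = 2.2% + 1.12 × 8.5% = 11.7200%.
Total capital V = 87 + 11.4 + 10.7 = 109.1.
Equity: weight = 87/109.1 = 0.7974; cost = 11.72%.
Preferred: weight = 11.4/109.1 = 0.1045; cost = 5.3%.
Debt: weight = 10.7/109.1 = 0.0981; after-tax cost = 7.6% × (1 − 33%) = 5.0920%.
WACC = 0.7974 × 11.7200% + 0.1045 × 5.3000% + 0.0981 × 5.0920% = 10.3991%.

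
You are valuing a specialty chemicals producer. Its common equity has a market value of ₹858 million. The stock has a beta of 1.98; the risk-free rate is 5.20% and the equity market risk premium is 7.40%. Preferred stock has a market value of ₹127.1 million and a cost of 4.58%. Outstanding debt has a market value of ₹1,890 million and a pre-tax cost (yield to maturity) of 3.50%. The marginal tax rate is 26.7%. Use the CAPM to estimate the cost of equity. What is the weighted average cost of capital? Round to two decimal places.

Cost of equity via CAPM: Re = 5.2% + 1.98 × 7.4% = 19.8520%.
Total capital V = 858 + 127.1 + 1890 = 2875.1.
Equity: weight = 858/2875.1 = 0.2984; cost = 19.852%.
Preferred: weight = 127.1/2875.1 = 0.0442; cost = 4.58%.
Debt: weight = 1890/2875.1 = 0.6574; after-tax cost = 3.5% × (1 − 26.7%) = 2.5655%.
WACC = 0.2984 × 19.8520% + 0.0442 × 4.5800% + 0.6574 × 2.5655% = 7.8133%.

7.81%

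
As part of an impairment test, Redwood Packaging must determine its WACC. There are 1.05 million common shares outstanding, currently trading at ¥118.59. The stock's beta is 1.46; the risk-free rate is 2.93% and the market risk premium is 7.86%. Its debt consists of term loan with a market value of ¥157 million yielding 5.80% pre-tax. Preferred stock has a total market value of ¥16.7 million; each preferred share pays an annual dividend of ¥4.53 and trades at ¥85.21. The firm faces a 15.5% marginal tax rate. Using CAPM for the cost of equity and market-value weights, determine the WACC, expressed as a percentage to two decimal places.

Cost of equity via CAPM: Re = 2.93% + 1.46 × 7.86% = 14.4056%.
Cost of preferred: Rp = 4.53 / 85.21 = 5.3163%.
Market value of equity E = 118.59 × 1.05m = 124.5195m.
Total capital V = 124.5195 + 16.7 + 157 = 298.2195.
Equity: weight = 124.5195/298.2195 = 0.4175; cost = 14.4056%.
Preferred: weight = 16.7/298.2195 = 0.0560; cost = 5.3163%.
Term loan: weight = 157/298.2195 = 0.5265; after-tax cost = 5.8% × (1 − 15.5%) = 4.9010%.
WACC = 0.4175 × 14.4056% + 0.0560 × 5.3163% + 0.5265 × 4.9010% = 8.8928%.

8.89%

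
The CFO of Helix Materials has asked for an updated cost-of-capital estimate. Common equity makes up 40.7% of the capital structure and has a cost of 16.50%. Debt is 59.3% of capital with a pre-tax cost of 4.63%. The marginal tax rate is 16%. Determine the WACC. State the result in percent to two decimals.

After-tax cost of debt = 4.63% × (1 − 16%) = 3.8892%.
WACC = 0.407 × 16.5000% + 0.593 × 3.8892% = 9.0218%.

9.02%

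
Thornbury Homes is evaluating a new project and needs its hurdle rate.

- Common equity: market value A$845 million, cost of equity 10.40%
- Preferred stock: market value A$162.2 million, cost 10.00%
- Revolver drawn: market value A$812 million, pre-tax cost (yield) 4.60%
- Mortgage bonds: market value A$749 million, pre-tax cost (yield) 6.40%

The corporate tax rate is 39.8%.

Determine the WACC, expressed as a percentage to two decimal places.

Total capital V = 845 + 162.2 + 812 + 749 = 2568.2.
Equity: weight = 845/2568.2 = 0.3290; cost = 10.4%.
Preferred: weight = 162.2/2568.2 = 0.0632; cost = 10%.
Revolver drawn: weight = 812/2568.2 = 0.3162; after-tax cost = 4.6% × (1 − 39.8%) = 2.7692%.
Mortgage bonds: weight = 749/2568.2 = 0.2916; after-tax cost = 6.4% × (1 − 39.8%) = 3.8528%.
WACC = 0.3290 × 10.4000% + 0.0632 × 10.0000% + 0.3162 × 2.7692% + 0.2916 × 3.8528% = 6.0526%.

6.05%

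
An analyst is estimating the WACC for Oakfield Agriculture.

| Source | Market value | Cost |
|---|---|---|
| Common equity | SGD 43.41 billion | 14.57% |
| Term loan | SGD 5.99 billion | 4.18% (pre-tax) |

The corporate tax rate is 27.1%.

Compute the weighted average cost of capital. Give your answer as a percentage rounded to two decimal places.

Total capital V = 43.41 + 5.99 = 49.4.
Equity: weight = 43.41/49.4 = 0.8787; cost = 14.57%.
Term loan: weight = 5.99/49.4 = 0.1213; after-tax cost = 4.18% × (1 − 27.1%) = 3.0472%.
WACC = 0.8787 × 14.5700% + 0.1213 × 3.0472% = 13.1728%.

13.17%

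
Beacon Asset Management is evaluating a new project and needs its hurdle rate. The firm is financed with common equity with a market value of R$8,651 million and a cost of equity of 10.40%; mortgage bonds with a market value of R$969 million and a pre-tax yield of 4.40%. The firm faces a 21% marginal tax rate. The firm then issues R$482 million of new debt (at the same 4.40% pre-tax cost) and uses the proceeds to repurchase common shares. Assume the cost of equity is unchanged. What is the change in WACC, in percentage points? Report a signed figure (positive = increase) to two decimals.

-0.35 pp

Current WACC:
Total capital V = 8651 + 969 = 9620.
Equity: weight = 8651/9620 = 0.8993; cost = 10.4%.
Mortgage bonds: weight = 969/9620 = 0.1007; after-tax cost = 4.4% × (1 − 21%) = 3.4760%.
WACC = 0.8993 × 10.4000% + 0.1007 × 3.4760% = 9.7026%.
After the change:
Total capital V = 8169 + 1451 = 9620.
Equity: weight = 8169/9620 = 0.8492; cost = 10.4%.
Mortgage bonds: weight = 1451/9620 = 0.1508; after-tax cost = 4.4% × (1 − 21%) = 3.4760%.
WACC = 0.8492 × 10.4000% + 0.1508 × 3.4760% = 9.3556%.
Change in WACC = 9.3556% − 9.7026% = -0.3469 pp.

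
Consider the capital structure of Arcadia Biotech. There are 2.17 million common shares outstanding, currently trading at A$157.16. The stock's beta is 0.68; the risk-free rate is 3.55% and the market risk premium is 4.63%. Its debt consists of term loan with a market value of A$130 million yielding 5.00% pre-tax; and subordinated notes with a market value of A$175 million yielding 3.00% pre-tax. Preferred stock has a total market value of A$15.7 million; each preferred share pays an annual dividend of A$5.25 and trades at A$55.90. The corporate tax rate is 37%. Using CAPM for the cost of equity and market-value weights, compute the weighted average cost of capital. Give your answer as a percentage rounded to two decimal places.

4.79%

Cost of equity via CAPM: Re = 3.55% + 0.68 × 4.63% = 6.6984%.
Cost of preferred: Rp = 5.25 / 55.9 = 9.3918%.
Market value of equity E = 157.16 × 2.17m = 341.0372m.
Total capital V = 341.0372 + 15.7 + 130 + 175 = 661.7372.
Equity: weight = 341.0372/661.7372 = 0.5154; cost = 6.6984%.
Preferred: weight = 15.7/661.7372 = 0.0237; cost = 9.3918%.
Term loan: weight = 130/661.7372 = 0.1965; after-tax cost = 5% × (1 − 37%) = 3.1500%.
Subordinated notes: weight = 175/661.7372 = 0.2645; after-tax cost = 3% × (1 − 37%) = 1.8900%.
WACC = 0.5154 × 6.6984% + 0.0237 × 9.3918% + 0.1965 × 3.1500% + 0.2645 × 1.8900% = 4.7936%.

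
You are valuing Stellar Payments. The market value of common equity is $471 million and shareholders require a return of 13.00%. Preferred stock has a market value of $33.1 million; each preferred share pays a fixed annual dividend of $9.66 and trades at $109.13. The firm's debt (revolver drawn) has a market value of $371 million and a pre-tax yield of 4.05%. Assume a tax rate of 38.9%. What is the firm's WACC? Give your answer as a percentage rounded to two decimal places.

8.38%

Cost of preferred: Rp = 9.66 / 109.13 = 8.8518%.
Total capital V = 471 + 33.1 + 371 = 875.1.
Equity: weight = 471/875.1 = 0.5382; cost = 13%.
Preferred: weight = 33.1/875.1 = 0.0378; cost = 8.8518%.
Revolver drawn: weight = 371/875.1 = 0.4240; after-tax cost = 4.05% × (1 − 38.9%) = 2.4745%.
WACC = 0.5382 × 13.0000% + 0.0378 × 8.8518% + 0.4240 × 2.4745% = 8.3808%.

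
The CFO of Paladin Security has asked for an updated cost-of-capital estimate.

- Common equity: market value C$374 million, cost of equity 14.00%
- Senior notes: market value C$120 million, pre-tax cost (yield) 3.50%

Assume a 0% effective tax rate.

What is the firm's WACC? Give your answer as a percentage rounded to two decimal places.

Total capital V = 374 + 120 = 494.
Equity: weight = 374/494 = 0.7571; cost = 14%.
Senior notes: weight = 120/494 = 0.2429; after-tax cost = 3.5% × (1 − 0%) = 3.5000%.
WACC = 0.7571 × 14.0000% + 0.2429 × 3.5000% = 11.4494%.

11.45%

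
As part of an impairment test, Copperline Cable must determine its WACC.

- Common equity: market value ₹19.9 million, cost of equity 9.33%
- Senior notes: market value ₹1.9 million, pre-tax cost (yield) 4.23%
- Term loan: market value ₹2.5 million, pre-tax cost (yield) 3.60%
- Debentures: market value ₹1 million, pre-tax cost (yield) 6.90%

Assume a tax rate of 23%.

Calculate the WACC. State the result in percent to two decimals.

8.07%

Total capital V = 19.9 + 1.9 + 2.5 + 1 = 25.3.
Equity: weight = 19.9/25.3 = 0.7866; cost = 9.33%.
Senior notes: weight = 1.9/25.3 = 0.0751; after-tax cost = 4.23% × (1 − 23%) = 3.2571%.
Term loan: weight = 2.5/25.3 = 0.0988; after-tax cost = 3.6% × (1 − 23%) = 2.7720%.
Debentures: weight = 1/25.3 = 0.0395; after-tax cost = 6.9% × (1 − 23%) = 5.3130%.
WACC = 0.7866 × 9.3300% + 0.0751 × 3.2571% + 0.0988 × 2.7720% + 0.0395 × 5.3130% = 8.0671%.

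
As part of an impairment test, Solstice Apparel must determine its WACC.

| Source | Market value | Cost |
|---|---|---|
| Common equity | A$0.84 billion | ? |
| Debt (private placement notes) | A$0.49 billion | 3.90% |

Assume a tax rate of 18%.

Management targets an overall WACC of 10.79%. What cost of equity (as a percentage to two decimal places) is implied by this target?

15.22%

Total capital V = 0.84 + 0.49 = 1.33.
Equity weight = 0.84/1.33 = 0.6316.
Private placement notes weight = 0.49/1.33 = 0.3684.
Debt contribution = 0.3684 × 3.9% × (1 − 18%) = 1.1782%.
Required equity contribution = 10.79% − 1.1782% = 9.6118%.
Re = 9.6118% / 0.6316 = 15.2187%.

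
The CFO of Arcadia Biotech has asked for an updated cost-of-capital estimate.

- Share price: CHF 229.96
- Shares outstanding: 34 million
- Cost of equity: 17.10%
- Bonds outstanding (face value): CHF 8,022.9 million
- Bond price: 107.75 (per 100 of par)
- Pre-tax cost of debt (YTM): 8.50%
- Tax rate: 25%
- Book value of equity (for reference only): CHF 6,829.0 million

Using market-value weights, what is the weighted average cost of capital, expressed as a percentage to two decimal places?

Market value of equity E = 229.96 × 34m = 7818.64m. Market value of debt D = 8022.9m × 107.75/100 = 8644.67475m.
Total capital V = 7818.64 + 8644.67475 = 16463.31475.
Equity: weight = 7818.64/16463.31475 = 0.4749; cost = 17.1%.
Bonds outstanding: weight = 8644.67475/16463.31475 = 0.5251; after-tax cost = 8.5% × (1 − 25%) = 6.3750%.
WACC = 0.4749 × 17.1000% + 0.5251 × 6.3750% = 11.4684%.

11.47%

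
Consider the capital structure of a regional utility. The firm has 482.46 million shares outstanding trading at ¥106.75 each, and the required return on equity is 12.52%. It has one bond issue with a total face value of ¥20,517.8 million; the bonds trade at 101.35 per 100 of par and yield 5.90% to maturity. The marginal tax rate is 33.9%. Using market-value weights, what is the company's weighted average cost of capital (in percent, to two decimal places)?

10.04%

Market value of equity E = 106.75 × 482.46m = 51502.605m. Market value of debt D = 20517.8m × 101.35/100 = 20794.7903m.
Total capital V = 51502.605 + 20794.7903 = 72297.3953.
Equity: weight = 51502.605/72297.3953 = 0.7124; cost = 12.52%.
Bonds outstanding: weight = 20794.7903/72297.3953 = 0.2876; after-tax cost = 5.9% × (1 − 33.9%) = 3.8999%.
WACC = 0.7124 × 12.5200% + 0.2876 × 3.8999% = 10.0406%.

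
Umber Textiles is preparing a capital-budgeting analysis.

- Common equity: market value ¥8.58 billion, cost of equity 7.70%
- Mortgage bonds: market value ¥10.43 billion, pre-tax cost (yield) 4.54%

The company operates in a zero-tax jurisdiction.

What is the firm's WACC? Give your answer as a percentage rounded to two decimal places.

Total capital V = 8.58 + 10.43 = 19.01.
Equity: weight = 8.58/19.01 = 0.4513; cost = 7.7%.
Mortgage bonds: weight = 10.43/19.01 = 0.5487; after-tax cost = 4.54% × (1 − 0%) = 4.5400%.
WACC = 0.4513 × 7.7000% + 0.5487 × 4.5400% = 5.9662%.

5.97%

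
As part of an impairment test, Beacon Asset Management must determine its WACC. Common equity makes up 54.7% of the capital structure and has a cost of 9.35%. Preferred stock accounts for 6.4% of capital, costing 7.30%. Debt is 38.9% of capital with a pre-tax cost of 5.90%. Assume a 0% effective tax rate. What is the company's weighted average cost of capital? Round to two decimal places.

7.88%

After-tax cost of debt = 5.9% × (1 − 0%) = 5.9000%.
WACC = 0.547 × 9.3500% + 0.064 × 7.3000% + 0.389 × 5.9000% = 7.8768%.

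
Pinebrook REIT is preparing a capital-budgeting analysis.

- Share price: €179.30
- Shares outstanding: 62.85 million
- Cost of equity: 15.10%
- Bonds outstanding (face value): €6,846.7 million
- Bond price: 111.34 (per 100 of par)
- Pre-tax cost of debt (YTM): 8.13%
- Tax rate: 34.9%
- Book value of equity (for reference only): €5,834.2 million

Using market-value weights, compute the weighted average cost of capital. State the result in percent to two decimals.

Market value of equity E = 179.3 × 62.85m = 11269.005m. Market value of debt D = 6846.7m × 111.34/100 = 7623.11578m.
Total capital V = 11269.005 + 7623.11578 = 18892.12078.
Equity: weight = 11269.005/18892.12078 = 0.5965; cost = 15.1%.
Bonds outstanding: weight = 7623.11578/18892.12078 = 0.4035; after-tax cost = 8.13% × (1 − 34.9%) = 5.2926%.
WACC = 0.5965 × 15.1000% + 0.4035 × 5.2926% = 11.1427%.

11.14%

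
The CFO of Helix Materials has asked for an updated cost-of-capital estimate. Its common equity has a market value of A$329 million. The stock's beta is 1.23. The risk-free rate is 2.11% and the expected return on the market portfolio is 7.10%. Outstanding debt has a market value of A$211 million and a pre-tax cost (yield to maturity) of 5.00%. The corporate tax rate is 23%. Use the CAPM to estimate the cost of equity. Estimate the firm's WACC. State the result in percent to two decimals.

Market risk premium = 7.1% − 2.11% = 4.99%.
Cost of equity via CAPM: Re = 2.11% + 1.23 × 4.99% = 8.2477%.
Total capital V = 329 + 211 = 540.
Equity: weight = 329/540 = 0.6093; cost = 8.2477%.
Debt: weight = 211/540 = 0.3907; after-tax cost = 5% × (1 − 23%) = 3.8500%.
WACC = 0.6093 × 8.2477% + 0.3907 × 3.8500% = 6.5293%.

6.53%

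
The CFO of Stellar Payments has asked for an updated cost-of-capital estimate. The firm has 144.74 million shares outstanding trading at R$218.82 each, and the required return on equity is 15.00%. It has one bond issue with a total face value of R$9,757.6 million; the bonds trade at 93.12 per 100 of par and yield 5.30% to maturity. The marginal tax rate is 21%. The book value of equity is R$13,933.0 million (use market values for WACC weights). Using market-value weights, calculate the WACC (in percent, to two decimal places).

Market value of equity E = 218.82 × 144.74m = 31672.0068m. Market value of debt D = 9757.6m × 93.12/100 = 9086.27712m.
Total capital V = 31672.0068 + 9086.27712 = 40758.28392.
Equity: weight = 31672.0068/40758.28392 = 0.7771; cost = 15%.
Bonds outstanding: weight = 9086.27712/40758.28392 = 0.2229; after-tax cost = 5.3% × (1 − 21%) = 4.1870%.
WACC = 0.7771 × 15.0000% + 0.2229 × 4.1870% = 12.5894%.

12.59%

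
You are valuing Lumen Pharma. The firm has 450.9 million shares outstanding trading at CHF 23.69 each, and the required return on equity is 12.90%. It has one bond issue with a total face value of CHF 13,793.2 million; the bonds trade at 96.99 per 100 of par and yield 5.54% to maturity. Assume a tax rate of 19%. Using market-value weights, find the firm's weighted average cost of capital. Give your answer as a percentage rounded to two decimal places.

8.22%

Market value of equity E = 23.69 × 450.9m = 10681.821m. Market value of debt D = 13793.2m × 96.99/100 = 13378.02468m.
Total capital V = 10681.821 + 13378.02468 = 24059.84568.
Equity: weight = 10681.821/24059.84568 = 0.4440; cost = 12.9%.
Bonds outstanding: weight = 13378.02468/24059.84568 = 0.5560; after-tax cost = 5.54% × (1 − 19%) = 4.4874%.
WACC = 0.4440 × 12.9000% + 0.5560 × 4.4874% = 8.2223%.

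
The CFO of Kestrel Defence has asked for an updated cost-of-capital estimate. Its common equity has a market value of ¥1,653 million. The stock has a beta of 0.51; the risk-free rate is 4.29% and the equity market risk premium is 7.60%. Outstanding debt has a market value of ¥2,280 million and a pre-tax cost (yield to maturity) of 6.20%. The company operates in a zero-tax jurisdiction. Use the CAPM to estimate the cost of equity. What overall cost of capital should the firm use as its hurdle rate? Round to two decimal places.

7.03%

Cost of equity via CAPM: Re = 4.29% + 0.51 × 7.6% = 8.1660%.
Total capital V = 1653 + 2280 = 3933.
Equity: weight = 1653/3933 = 0.4203; cost = 8.166%.
Debt: weight = 2280/3933 = 0.5797; after-tax cost = 6.2% × (1 − 0%) = 6.2000%.
WACC = 0.4203 × 8.1660% + 0.5797 × 6.2000% = 7.0263%.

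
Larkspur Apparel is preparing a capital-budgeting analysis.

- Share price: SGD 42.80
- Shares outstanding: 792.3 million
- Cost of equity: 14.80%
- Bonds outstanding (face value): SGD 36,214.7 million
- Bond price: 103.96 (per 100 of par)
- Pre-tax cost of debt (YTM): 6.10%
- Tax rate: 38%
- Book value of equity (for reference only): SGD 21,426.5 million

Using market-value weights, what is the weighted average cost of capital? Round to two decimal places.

9.00%

Market value of equity E = 42.8 × 792.3m = 33910.44m. Market value of debt D = 36214.7m × 103.96/100 = 37648.80212m.
Total capital V = 33910.44 + 37648.80212 = 71559.24212.
Equity: weight = 33910.44/71559.24212 = 0.4739; cost = 14.8%.
Bonds outstanding: weight = 37648.80212/71559.24212 = 0.5261; after-tax cost = 6.1% × (1 − 38%) = 3.7820%.
WACC = 0.4739 × 14.8000% + 0.5261 × 3.7820% = 9.0032%.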